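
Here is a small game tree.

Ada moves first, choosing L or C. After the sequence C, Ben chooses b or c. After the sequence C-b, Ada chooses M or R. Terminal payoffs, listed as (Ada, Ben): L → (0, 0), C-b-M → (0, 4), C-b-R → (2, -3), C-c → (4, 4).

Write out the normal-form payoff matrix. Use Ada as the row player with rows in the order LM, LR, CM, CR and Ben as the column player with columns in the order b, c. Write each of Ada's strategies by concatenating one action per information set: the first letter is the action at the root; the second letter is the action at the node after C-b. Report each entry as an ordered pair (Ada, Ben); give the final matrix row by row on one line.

Row LM: b→(0,0), c→(0,0)
Row LR: b→(0,0), c→(0,0)
Row CM: b→(0,4), c→(4,4)
Row CR: b→(2,-3), c→(4,4)

LM: (0,0) (0,0) | LR: (0,0) (0,0) | CM: (0,4) (4,4) | CR: (2,-3) (4,4)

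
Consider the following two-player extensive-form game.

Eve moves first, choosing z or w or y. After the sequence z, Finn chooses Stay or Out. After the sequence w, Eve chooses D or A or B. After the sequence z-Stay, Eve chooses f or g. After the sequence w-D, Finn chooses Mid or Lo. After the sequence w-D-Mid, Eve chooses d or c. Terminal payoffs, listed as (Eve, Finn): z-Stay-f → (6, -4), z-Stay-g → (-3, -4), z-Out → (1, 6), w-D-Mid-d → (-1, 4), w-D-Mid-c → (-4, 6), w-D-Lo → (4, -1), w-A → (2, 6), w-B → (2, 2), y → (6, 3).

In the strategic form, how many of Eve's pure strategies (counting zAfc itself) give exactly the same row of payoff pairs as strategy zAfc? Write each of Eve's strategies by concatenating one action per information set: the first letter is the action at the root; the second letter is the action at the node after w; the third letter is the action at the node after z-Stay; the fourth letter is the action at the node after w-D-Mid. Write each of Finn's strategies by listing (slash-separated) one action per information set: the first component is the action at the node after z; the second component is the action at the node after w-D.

Row for zAfc (columns Stay/Mid, Stay/Lo, Out/Mid, Out/Lo): (6,-4) (6,-4) (1,6) (1,6).
Under zAfc, Eve's choice at the node after w and at the node after w-D-Mid can never be reached regardless of what Finn does, so varying those choices leaves every outcome unchanged.
Holding the reachable choices fixed and varying the unreachable ones freely already gives 3 × 2 = 6 equivalent strategies.
No other strategy reproduces this row, so those 6 are the full class: zDfd, zDfc, zAfd, zAfc, zBfd, zBfc.

6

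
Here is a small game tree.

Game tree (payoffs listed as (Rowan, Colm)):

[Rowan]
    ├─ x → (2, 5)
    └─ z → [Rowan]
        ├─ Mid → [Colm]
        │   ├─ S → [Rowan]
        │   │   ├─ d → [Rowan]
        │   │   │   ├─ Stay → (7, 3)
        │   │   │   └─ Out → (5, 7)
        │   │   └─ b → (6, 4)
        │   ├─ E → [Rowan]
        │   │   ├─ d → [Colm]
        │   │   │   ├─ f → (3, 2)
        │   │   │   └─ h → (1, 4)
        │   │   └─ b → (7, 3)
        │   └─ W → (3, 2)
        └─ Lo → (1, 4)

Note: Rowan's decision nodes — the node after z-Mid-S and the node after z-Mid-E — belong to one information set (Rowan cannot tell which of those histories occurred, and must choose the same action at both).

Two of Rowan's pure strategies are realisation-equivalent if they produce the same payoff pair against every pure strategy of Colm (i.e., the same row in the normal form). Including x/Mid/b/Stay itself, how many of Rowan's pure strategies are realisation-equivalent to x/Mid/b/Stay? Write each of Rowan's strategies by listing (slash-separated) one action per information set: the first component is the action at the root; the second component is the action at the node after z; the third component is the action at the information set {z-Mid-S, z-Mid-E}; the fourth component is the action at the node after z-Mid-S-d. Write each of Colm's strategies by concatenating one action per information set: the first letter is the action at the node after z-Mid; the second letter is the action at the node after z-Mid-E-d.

8

Row for x/Mid/b/Stay (columns Sf, Sh, Ef, Eh, Wf, Wh): (2,5) (2,5) (2,5) (2,5) (2,5) (2,5).
Under x/Mid/b/Stay, Rowan's choice at the node after z and at the information set {z-Mid-S, z-Mid-E} and at the node after z-Mid-S-d can never be reached regardless of what Colm does, so varying those choices leaves every outcome unchanged.
Holding the reachable choices fixed and varying the unreachable ones freely already gives 2 × 2 × 2 = 8 equivalent strategies.
No other strategy reproduces this row, so those 8 are the full class: x/Mid/d/Stay, x/Mid/d/Out, x/Mid/b/Stay, x/Mid/b/Out, x/Lo/d/Stay, x/Lo/d/Out, x/Lo/b/Stay, x/Lo/b/Out.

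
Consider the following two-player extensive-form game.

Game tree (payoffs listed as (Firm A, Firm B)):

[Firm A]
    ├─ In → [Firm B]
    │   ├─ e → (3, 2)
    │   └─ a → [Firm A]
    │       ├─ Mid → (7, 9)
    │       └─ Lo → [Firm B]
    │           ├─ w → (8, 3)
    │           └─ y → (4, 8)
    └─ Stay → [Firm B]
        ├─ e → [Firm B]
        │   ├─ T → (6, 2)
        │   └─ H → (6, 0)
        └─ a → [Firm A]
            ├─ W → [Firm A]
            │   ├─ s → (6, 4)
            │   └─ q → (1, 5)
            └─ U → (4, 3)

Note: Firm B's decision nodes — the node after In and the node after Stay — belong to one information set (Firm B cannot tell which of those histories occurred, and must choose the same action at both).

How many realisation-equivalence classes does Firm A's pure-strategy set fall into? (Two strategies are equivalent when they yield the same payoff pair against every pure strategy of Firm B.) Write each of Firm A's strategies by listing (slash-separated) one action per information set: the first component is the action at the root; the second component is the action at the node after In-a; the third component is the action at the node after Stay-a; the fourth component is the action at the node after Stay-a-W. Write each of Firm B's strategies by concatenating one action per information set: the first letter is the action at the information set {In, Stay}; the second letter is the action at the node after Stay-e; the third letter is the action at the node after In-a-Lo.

Firm A has 16 pure strategies: In/Mid/W/s, In/Mid/W/q, In/Mid/U/s, In/Mid/U/q, In/Lo/W/s, In/Lo/W/q, In/Lo/U/s, In/Lo/U/q, Stay/Mid/W/s, Stay/Mid/W/q, Stay/Mid/U/s, Stay/Mid/U/q, Stay/Lo/W/s, Stay/Lo/W/q, Stay/Lo/U/s, Stay/Lo/U/q. Columns: eTw, eTy, eHw, eHy, aTw, aTy, aHw, aHy.
{In/Mid/W/s, In/Mid/W/q, In/Mid/U/s, In/Mid/U/q} → row (3,2) (3,2) (3,2) (3,2) (7,9) (7,9) (7,9) (7,9)
{In/Lo/W/s, In/Lo/W/q, In/Lo/U/s, In/Lo/U/q} → row (3,2) (3,2) (3,2) (3,2) (8,3) (4,8) (8,3) (4,8)
{Stay/Mid/W/s, Stay/Lo/W/s} → row (6,2) (6,2) (6,0) (6,0) (6,4) (6,4) (6,4) (6,4)
{Stay/Mid/W/q, Stay/Lo/W/q} → row (6,2) (6,2) (6,0) (6,0) (1,5) (1,5) (1,5) (1,5)
{Stay/Mid/U/s, Stay/Mid/U/q, Stay/Lo/U/s, Stay/Lo/U/q} → row (6,2) (6,2) (6,0) (6,0) (4,3) (4,3) (4,3) (4,3)
That's 5 distinct rows out of 16 strategies.

5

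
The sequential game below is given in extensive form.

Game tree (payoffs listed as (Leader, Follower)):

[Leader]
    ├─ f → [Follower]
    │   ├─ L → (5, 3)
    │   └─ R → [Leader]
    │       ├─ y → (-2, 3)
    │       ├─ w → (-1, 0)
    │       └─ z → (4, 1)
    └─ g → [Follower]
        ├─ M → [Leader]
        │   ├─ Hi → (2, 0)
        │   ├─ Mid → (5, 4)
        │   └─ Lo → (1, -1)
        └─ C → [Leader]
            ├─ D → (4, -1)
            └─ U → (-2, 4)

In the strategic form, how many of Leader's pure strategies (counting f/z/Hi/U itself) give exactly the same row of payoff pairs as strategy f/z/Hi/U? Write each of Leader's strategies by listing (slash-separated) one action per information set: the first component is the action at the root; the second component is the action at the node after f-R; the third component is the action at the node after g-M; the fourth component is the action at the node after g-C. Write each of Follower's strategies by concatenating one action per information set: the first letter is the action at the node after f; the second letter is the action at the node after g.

6

Row for f/z/Hi/U (columns LM, LC, RM, RC): (5,3) (5,3) (4,1) (4,1).
Under f/z/Hi/U, Leader's choice at the node after g-M and at the node after g-C can never be reached regardless of what Follower does, so varying those choices leaves every outcome unchanged.
Holding the reachable choices fixed and varying the unreachable ones freely already gives 3 × 2 = 6 equivalent strategies.
No other strategy reproduces this row, so those 6 are the full class: f/z/Hi/D, f/z/Hi/U, f/z/Mid/D, f/z/Mid/U, f/z/Lo/D, f/z/Lo/U.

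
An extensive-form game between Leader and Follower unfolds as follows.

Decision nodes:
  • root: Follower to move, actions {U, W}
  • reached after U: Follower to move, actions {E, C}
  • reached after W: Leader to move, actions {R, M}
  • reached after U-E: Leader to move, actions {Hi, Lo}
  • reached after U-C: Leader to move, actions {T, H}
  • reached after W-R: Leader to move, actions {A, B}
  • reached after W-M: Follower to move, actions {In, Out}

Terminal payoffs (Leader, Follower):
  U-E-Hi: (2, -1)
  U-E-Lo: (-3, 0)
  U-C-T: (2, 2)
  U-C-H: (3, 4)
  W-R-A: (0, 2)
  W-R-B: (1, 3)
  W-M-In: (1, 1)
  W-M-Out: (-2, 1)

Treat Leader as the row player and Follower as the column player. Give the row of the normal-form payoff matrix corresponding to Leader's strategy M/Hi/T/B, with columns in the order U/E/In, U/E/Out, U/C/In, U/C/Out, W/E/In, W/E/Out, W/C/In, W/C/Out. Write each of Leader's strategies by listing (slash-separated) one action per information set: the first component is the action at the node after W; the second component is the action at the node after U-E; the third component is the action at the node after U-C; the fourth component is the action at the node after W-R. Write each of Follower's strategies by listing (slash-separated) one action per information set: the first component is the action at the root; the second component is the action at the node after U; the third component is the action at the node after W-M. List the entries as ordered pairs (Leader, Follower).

vs U/E/In: Follower plays U → Follower plays E at [U] → Leader plays Hi at [U-E] → (2, -1)
vs U/E/Out: Follower plays U → Follower plays E at [U] → Leader plays Hi at [U-E] → (2, -1)
vs U/C/In: Follower plays U → Follower plays C at [U] → Leader plays T at [U-C] → (2, 2)
vs U/C/Out: Follower plays U → Follower plays C at [U] → Leader plays T at [U-C] → (2, 2)
vs W/E/In: Follower plays W → Leader plays M at [W] → Follower plays In at [W-M] → (1, 1)
vs W/E/Out: Follower plays W → Leader plays M at [W] → Follower plays Out at [W-M] → (-2, 1)
vs W/C/In: Follower plays W → Leader plays M at [W] → Follower plays In at [W-M] → (1, 1)
vs W/C/Out: Follower plays W → Leader plays M at [W] → Follower plays Out at [W-M] → (-2, 1)

(2,-1) (2,-1) (2,2) (2,2) (1,1) (-2,1) (1,1) (-2,1)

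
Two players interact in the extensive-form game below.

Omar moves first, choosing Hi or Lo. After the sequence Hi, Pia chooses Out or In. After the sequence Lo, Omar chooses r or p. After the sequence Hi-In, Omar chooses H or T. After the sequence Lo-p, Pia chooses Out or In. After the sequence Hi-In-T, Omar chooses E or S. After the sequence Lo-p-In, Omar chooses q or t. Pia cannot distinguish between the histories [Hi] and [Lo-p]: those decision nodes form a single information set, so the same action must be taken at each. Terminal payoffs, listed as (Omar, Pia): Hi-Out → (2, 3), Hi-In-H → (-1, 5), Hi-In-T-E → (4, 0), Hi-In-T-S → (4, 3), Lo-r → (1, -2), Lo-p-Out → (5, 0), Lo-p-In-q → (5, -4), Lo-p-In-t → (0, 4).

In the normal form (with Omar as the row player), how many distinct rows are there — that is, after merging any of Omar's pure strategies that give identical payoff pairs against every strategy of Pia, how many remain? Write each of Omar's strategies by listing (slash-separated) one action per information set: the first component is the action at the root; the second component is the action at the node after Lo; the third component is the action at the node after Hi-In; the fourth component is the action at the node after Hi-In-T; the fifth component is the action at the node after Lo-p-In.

6

Omar has 32 pure strategies: Hi/r/H/E/q, Hi/r/H/E/t, Hi/r/H/S/q, Hi/r/H/S/t, Hi/r/T/E/q, Hi/r/T/E/t, Hi/r/T/S/q, Hi/r/T/S/t, Hi/p/H/E/q, Hi/p/H/E/t, Hi/p/H/S/q, Hi/p/H/S/t, Hi/p/T/E/q, Hi/p/T/E/t, Hi/p/T/S/q, Hi/p/T/S/t, Lo/r/H/E/q, Lo/r/H/E/t, Lo/r/H/S/q, Lo/r/H/S/t, Lo/r/T/E/q, Lo/r/T/E/t, Lo/r/T/S/q, Lo/r/T/S/t, Lo/p/H/E/q, Lo/p/H/E/t, Lo/p/H/S/q, Lo/p/H/S/t, Lo/p/T/E/q, Lo/p/T/E/t, Lo/p/T/S/q, Lo/p/T/S/t. Columns: Out, In.
{Hi/r/H/E/q, Hi/r/H/E/t, Hi/r/H/S/q, Hi/r/H/S/t, Hi/p/H/E/q, Hi/p/H/E/t, Hi/p/H/S/q, Hi/p/H/S/t} → row (2,3) (-1,5)
{Hi/r/T/E/q, Hi/r/T/E/t, Hi/p/T/E/q, Hi/p/T/E/t} → row (2,3) (4,0)
{Hi/r/T/S/q, Hi/r/T/S/t, Hi/p/T/S/q, Hi/p/T/S/t} → row (2,3) (4,3)
{Lo/r/H/E/q, Lo/r/H/E/t, Lo/r/H/S/q, Lo/r/H/S/t, Lo/r/T/E/q, Lo/r/T/E/t, Lo/r/T/S/q, Lo/r/T/S/t} → row (1,-2) (1,-2)
{Lo/p/H/E/q, Lo/p/H/S/q, Lo/p/T/E/q, Lo/p/T/S/q} → row (5,0) (5,-4)
{Lo/p/H/E/t, Lo/p/H/S/t, Lo/p/T/E/t, Lo/p/T/S/t} → row (5,0) (0,4)
That's 6 distinct rows out of 32 strategies.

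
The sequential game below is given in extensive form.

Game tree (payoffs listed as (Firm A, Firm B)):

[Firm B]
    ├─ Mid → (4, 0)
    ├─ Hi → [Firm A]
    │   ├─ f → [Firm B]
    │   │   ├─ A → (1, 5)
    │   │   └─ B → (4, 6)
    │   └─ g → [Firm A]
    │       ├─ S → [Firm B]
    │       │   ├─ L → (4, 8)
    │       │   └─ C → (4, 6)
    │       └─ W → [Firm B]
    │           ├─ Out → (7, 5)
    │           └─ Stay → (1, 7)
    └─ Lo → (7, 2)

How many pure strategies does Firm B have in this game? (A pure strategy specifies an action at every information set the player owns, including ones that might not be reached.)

Firm B owns the root with actions {Mid, Hi, Lo} — three choices.
Firm B owns the node after Hi-f with actions {A, B} — two choices.
Firm B owns the node after Hi-g-S with actions {L, C} — two choices.
Firm B owns the node after Hi-g-W with actions {Out, Stay} — two choices.
A pure strategy fixes one action at each information set independently, so the count is the product 3 × 2 × 2 × 2 = 24.
(For reference, Firm A has 4 pure strategies, giving a 24×4 normal-form matrix.)

24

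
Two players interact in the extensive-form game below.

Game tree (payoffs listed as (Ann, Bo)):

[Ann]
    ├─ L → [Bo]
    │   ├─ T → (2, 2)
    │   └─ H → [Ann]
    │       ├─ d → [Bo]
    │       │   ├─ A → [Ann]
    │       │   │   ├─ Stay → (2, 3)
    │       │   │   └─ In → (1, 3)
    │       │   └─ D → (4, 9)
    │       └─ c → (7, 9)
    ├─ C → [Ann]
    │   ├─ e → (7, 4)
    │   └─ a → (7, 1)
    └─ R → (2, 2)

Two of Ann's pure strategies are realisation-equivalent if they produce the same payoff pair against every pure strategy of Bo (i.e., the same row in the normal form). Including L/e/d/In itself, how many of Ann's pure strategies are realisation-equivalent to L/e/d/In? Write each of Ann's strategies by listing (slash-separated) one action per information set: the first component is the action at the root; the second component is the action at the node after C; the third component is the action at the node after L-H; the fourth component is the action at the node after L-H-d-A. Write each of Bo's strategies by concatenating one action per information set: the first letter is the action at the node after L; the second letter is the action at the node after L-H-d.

Row for L/e/d/In (columns TA, TD, HA, HD): (2,2) (2,2) (1,3) (4,9).
Under L/e/d/In, Ann's choice at the node after C can never be reached regardless of what Bo does, so varying those choices leaves every outcome unchanged.
Holding the reachable choices fixed and varying the unreachable one freely already gives 2 equivalent strategies.
No other strategy reproduces this row, so those 2 are the full class: L/e/d/In, L/a/d/In.

2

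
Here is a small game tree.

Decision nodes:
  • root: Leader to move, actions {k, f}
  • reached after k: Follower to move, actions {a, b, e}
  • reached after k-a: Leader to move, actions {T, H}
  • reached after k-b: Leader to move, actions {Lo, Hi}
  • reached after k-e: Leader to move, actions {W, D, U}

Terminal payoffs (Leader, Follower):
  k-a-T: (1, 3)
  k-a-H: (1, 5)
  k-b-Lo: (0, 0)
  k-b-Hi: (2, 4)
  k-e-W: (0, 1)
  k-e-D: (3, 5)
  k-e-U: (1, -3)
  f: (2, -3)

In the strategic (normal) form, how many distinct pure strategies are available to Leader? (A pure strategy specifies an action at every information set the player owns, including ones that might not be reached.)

Leader owns the root with actions {k, f} — two choices.
Leader owns the node after k-a with actions {T, H} — two choices.
Leader owns the node after k-b with actions {Lo, Hi} — two choices.
Leader owns the node after k-e with actions {W, D, U} — three choices.
A pure strategy fixes one action at each information set independently, so the count is the product 2 × 2 × 2 × 3 = 24.
(For reference, Follower has 3 pure strategies, giving a 24×3 normal-form matrix.)

24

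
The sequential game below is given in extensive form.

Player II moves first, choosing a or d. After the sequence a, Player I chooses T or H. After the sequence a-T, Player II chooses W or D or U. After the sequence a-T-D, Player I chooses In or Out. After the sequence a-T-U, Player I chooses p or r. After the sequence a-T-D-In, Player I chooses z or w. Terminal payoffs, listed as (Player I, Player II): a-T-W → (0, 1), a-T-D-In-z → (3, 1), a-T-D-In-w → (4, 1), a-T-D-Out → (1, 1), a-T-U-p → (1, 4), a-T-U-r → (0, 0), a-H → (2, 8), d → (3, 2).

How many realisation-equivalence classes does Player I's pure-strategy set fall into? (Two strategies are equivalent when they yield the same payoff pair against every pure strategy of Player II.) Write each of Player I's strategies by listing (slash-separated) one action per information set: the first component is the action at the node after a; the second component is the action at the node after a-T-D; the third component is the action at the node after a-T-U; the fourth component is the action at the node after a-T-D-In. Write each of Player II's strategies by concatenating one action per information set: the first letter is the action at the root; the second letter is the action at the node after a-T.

Player I has 16 pure strategies: T/In/p/z, T/In/p/w, T/In/r/z, T/In/r/w, T/Out/p/z, T/Out/p/w, T/Out/r/z, T/Out/r/w, H/In/p/z, H/In/p/w, H/In/r/z, H/In/r/w, H/Out/p/z, H/Out/p/w, H/Out/r/z, H/Out/r/w. Columns: aW, aD, aU, dW, dD, dU.
{T/In/p/z} → row (0,1) (3,1) (1,4) (3,2) (3,2) (3,2)
{T/In/p/w} → row (0,1) (4,1) (1,4) (3,2) (3,2) (3,2)
{T/In/r/z} → row (0,1) (3,1) (0,0) (3,2) (3,2) (3,2)
{T/In/r/w} → row (0,1) (4,1) (0,0) (3,2) (3,2) (3,2)
{T/Out/p/z, T/Out/p/w} → row (0,1) (1,1) (1,4) (3,2) (3,2) (3,2)
{T/Out/r/z, T/Out/r/w} → row (0,1) (1,1) (0,0) (3,2) (3,2) (3,2)
{H/In/p/z, H/In/p/w, H/In/r/z, H/In/r/w, H/Out/p/z, H/Out/p/w, H/Out/r/z, H/Out/r/w} → row (2,8) (2,8) (2,8) (3,2) (3,2) (3,2)
That's 7 distinct rows out of 16 strategies.

7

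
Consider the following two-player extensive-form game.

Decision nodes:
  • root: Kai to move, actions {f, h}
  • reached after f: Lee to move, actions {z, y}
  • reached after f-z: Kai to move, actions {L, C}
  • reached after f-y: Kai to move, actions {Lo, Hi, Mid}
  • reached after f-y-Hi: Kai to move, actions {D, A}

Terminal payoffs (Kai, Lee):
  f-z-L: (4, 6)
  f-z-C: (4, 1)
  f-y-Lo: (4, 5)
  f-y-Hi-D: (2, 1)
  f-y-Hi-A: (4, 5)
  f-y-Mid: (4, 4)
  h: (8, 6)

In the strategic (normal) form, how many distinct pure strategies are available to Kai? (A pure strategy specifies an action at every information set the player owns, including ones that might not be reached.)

24

Kai owns the root with actions {f, h} — two choices.
Kai owns the node after f-z with actions {L, C} — two choices.
Kai owns the node after f-y with actions {Lo, Hi, Mid} — three choices.
Kai owns the node after f-y-Hi with actions {D, A} — two choices.
A pure strategy fixes one action at each information set independently, so the count is the product 2 × 2 × 3 × 2 = 24.
(For reference, Lee has 2 pure strategies, giving a 24×2 normal-form matrix.)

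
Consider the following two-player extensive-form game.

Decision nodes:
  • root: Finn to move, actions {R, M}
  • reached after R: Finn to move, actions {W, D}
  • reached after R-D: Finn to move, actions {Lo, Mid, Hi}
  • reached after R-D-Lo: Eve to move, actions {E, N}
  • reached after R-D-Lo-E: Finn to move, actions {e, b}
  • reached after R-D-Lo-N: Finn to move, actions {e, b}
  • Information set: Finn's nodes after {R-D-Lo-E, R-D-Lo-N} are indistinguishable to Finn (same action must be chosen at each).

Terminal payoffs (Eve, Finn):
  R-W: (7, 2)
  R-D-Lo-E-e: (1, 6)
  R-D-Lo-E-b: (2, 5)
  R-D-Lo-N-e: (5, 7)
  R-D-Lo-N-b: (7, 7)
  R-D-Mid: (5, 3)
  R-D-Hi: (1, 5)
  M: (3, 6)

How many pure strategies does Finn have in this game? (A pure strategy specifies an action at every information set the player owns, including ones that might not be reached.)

24

Finn owns the root with actions {R, M} — two choices.
Finn owns the node after R with actions {W, D} — two choices.
Finn owns the node after R-D with actions {Lo, Mid, Hi} — three choices.
Finn owns the information set {R-D-Lo-E, R-D-Lo-N} with actions {e, b} — two choices.
A pure strategy fixes one action at each information set independently, so the count is the product 2 × 2 × 3 × 2 = 24.
(For reference, Eve has 2 pure strategies, giving a 24×2 normal-form matrix.)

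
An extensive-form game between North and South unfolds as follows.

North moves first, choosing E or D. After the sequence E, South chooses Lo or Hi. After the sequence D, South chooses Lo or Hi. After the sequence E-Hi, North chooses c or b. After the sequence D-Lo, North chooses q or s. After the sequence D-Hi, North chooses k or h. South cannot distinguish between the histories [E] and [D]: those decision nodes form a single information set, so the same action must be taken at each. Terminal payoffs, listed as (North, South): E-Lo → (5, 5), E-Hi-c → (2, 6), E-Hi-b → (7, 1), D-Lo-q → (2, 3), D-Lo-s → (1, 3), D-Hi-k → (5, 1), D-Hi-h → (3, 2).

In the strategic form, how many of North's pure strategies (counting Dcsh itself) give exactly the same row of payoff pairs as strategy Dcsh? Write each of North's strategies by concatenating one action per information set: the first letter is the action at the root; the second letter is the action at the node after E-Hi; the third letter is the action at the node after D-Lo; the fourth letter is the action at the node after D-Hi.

2

Row for Dcsh (columns Lo, Hi): (1,3) (3,2).
Under Dcsh, North's choice at the node after E-Hi can never be reached regardless of what South does, so varying those choices leaves every outcome unchanged.
Holding the reachable choices fixed and varying the unreachable one freely already gives 2 equivalent strategies.
No other strategy reproduces this row, so those 2 are the full class: Dcsh, Dbsh.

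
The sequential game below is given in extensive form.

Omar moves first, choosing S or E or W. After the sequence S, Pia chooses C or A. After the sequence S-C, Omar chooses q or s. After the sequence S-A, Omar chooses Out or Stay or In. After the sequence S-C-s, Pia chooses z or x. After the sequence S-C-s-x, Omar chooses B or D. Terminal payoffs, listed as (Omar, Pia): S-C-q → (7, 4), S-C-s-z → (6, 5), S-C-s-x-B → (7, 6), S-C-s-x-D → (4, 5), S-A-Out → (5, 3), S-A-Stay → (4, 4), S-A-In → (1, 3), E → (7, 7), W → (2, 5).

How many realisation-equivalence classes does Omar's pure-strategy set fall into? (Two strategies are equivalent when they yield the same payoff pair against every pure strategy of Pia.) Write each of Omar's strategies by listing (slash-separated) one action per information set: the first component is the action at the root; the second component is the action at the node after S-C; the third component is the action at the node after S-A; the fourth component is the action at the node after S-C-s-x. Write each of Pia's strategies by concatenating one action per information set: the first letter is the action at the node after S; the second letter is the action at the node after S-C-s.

11

Omar has 36 pure strategies: S/q/Out/B, S/q/Out/D, S/q/Stay/B, S/q/Stay/D, S/q/In/B, S/q/In/D, S/s/Out/B, S/s/Out/D, S/s/Stay/B, S/s/Stay/D, S/s/In/B, S/s/In/D, E/q/Out/B, E/q/Out/D, E/q/Stay/B, E/q/Stay/D, E/q/In/B, E/q/In/D, E/s/Out/B, E/s/Out/D, E/s/Stay/B, E/s/Stay/D, E/s/In/B, E/s/In/D, W/q/Out/B, W/q/Out/D, W/q/Stay/B, W/q/Stay/D, W/q/In/B, W/q/In/D, W/s/Out/B, W/s/Out/D, W/s/Stay/B, W/s/Stay/D, W/s/In/B, W/s/In/D. Columns: Cz, Cx, Az, Ax.
{S/q/Out/B, S/q/Out/D} → row (7,4) (7,4) (5,3) (5,3)
{S/q/Stay/B, S/q/Stay/D} → row (7,4) (7,4) (4,4) (4,4)
{S/q/In/B, S/q/In/D} → row (7,4) (7,4) (1,3) (1,3)
{S/s/Out/B} → row (6,5) (7,6) (5,3) (5,3)
{S/s/Out/D} → row (6,5) (4,5) (5,3) (5,3)
{S/s/Stay/B} → row (6,5) (7,6) (4,4) (4,4)
{S/s/Stay/D} → row (6,5) (4,5) (4,4) (4,4)
{S/s/In/B} → row (6,5) (7,6) (1,3) (1,3)
{S/s/In/D} → row (6,5) (4,5) (1,3) (1,3)
{E/q/Out/B, E/q/Out/D, E/q/Stay/B, E/q/Stay/D, E/q/In/B, E/q/In/D, E/s/Out/B, E/s/Out/D, E/s/Stay/B, E/s/Stay/D, E/s/In/B, E/s/In/D} → row (7,7) (7,7) (7,7) (7,7)
{W/q/Out/B, W/q/Out/D, W/q/Stay/B, W/q/Stay/D, W/q/In/B, W/q/In/D, W/s/Out/B, W/s/Out/D, W/s/Stay/B, W/s/Stay/D, W/s/In/B, W/s/In/D} → row (2,5) (2,5) (2,5) (2,5)
That's 11 distinct rows out of 36 strategies.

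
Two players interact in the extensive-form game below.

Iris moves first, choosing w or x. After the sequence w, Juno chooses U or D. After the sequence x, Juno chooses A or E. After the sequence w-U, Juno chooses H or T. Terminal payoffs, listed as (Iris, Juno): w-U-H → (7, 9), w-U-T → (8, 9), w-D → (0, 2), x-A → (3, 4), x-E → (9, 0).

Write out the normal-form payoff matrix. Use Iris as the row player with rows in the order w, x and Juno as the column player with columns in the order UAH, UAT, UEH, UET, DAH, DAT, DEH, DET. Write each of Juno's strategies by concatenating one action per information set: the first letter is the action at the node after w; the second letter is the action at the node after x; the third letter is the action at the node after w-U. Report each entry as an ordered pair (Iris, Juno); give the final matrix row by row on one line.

          UAH      UAT      UEH      UET      DAH      DAT      DEH      DET
   w    (7,9)    (8,9)    (7,9)    (8,9)    (0,2)    (0,2)    (0,2)    (0,2)
   x    (3,4)    (3,4)    (9,0)    (9,0)    (3,4)    (3,4)    (9,0)    (9,0)

w: (7,9) (8,9) (7,9) (8,9) (0,2) (0,2) (0,2) (0,2) | x: (3,4) (3,4) (9,0) (9,0) (3,4) (3,4) (9,0) (9,0)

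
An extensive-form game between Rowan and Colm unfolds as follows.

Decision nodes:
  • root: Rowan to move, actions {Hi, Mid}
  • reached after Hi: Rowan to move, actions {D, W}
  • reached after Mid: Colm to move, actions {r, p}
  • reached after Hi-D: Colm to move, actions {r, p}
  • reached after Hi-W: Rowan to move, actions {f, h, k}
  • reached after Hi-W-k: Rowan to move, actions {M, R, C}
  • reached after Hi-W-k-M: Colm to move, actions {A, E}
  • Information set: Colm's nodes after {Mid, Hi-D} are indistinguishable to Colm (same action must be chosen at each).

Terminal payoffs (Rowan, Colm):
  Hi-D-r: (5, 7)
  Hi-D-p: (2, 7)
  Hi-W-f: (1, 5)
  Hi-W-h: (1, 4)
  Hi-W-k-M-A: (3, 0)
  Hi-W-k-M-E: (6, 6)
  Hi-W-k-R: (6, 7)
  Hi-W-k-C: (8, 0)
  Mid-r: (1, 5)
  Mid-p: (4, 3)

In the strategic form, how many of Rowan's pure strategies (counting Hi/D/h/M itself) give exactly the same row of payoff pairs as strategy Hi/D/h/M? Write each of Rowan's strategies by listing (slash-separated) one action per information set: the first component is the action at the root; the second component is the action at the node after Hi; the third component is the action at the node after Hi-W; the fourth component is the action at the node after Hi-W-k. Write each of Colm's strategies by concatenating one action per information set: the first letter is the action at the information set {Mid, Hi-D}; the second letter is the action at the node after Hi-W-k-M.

9

Row for Hi/D/h/M (columns rA, rE, pA, pE): (5,7) (5,7) (2,7) (2,7).
Under Hi/D/h/M, Rowan's choice at the node after Hi-W and at the node after Hi-W-k can never be reached regardless of what Colm does, so varying those choices leaves every outcome unchanged.
Holding the reachable choices fixed and varying the unreachable ones freely already gives 3 × 3 = 9 equivalent strategies.
No other strategy reproduces this row, so those 9 are the full class: Hi/D/f/M, Hi/D/f/R, Hi/D/f/C, Hi/D/h/M, Hi/D/h/R, Hi/D/h/C, Hi/D/k/M, Hi/D/k/R, Hi/D/k/C.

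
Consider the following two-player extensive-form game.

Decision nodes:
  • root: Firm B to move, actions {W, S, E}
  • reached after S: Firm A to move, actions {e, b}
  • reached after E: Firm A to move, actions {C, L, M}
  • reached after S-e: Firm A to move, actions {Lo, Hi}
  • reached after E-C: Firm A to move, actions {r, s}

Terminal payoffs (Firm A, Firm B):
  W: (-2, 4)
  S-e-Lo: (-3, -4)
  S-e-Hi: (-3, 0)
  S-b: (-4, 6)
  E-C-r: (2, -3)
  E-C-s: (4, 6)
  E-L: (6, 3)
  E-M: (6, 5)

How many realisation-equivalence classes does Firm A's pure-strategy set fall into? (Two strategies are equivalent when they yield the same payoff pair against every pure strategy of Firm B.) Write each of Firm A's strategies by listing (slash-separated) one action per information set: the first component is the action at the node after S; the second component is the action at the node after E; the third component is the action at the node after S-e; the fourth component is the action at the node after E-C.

12

Firm A has 24 pure strategies: e/C/Lo/r, e/C/Lo/s, e/C/Hi/r, e/C/Hi/s, e/L/Lo/r, e/L/Lo/s, e/L/Hi/r, e/L/Hi/s, e/M/Lo/r, e/M/Lo/s, e/M/Hi/r, e/M/Hi/s, b/C/Lo/r, b/C/Lo/s, b/C/Hi/r, b/C/Hi/s, b/L/Lo/r, b/L/Lo/s, b/L/Hi/r, b/L/Hi/s, b/M/Lo/r, b/M/Lo/s, b/M/Hi/r, b/M/Hi/s. Columns: W, S, E.
{e/C/Lo/r} → row (-2,4) (-3,-4) (2,-3)
{e/C/Lo/s} → row (-2,4) (-3,-4) (4,6)
{e/C/Hi/r} → row (-2,4) (-3,0) (2,-3)
{e/C/Hi/s} → row (-2,4) (-3,0) (4,6)
{e/L/Lo/r, e/L/Lo/s} → row (-2,4) (-3,-4) (6,3)
{e/L/Hi/r, e/L/Hi/s} → row (-2,4) (-3,0) (6,3)
{e/M/Lo/r, e/M/Lo/s} → row (-2,4) (-3,-4) (6,5)
{e/M/Hi/r, e/M/Hi/s} → row (-2,4) (-3,0) (6,5)
{b/C/Lo/r, b/C/Hi/r} → row (-2,4) (-4,6) (2,-3)
{b/C/Lo/s, b/C/Hi/s} → row (-2,4) (-4,6) (4,6)
{b/L/Lo/r, b/L/Lo/s, b/L/Hi/r, b/L/Hi/s} → row (-2,4) (-4,6) (6,3)
{b/M/Lo/r, b/M/Lo/s, b/M/Hi/r, b/M/Hi/s} → row (-2,4) (-4,6) (6,5)
That's 12 distinct rows out of 24 strategies.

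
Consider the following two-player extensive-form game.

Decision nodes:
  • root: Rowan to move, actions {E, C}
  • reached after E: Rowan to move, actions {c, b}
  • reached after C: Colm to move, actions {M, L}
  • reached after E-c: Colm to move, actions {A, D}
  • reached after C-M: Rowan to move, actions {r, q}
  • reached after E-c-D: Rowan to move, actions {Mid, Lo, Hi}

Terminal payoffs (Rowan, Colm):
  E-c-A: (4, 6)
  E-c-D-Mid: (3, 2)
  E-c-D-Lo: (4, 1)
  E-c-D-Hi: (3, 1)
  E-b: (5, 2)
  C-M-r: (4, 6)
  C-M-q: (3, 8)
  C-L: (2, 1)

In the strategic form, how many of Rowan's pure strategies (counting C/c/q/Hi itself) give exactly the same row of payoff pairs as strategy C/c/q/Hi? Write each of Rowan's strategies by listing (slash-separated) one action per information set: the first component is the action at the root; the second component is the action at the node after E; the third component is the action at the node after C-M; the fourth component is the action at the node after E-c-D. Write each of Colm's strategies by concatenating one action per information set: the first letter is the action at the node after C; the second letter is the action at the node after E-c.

Row for C/c/q/Hi (columns MA, MD, LA, LD): (3,8) (3,8) (2,1) (2,1).
Under C/c/q/Hi, Rowan's choice at the node after E and at the node after E-c-D can never be reached regardless of what Colm does, so varying those choices leaves every outcome unchanged.
Holding the reachable choices fixed and varying the unreachable ones freely already gives 2 × 3 = 6 equivalent strategies.
No other strategy reproduces this row, so those 6 are the full class: C/c/q/Mid, C/c/q/Lo, C/c/q/Hi, C/b/q/Mid, C/b/q/Lo, C/b/q/Hi.

6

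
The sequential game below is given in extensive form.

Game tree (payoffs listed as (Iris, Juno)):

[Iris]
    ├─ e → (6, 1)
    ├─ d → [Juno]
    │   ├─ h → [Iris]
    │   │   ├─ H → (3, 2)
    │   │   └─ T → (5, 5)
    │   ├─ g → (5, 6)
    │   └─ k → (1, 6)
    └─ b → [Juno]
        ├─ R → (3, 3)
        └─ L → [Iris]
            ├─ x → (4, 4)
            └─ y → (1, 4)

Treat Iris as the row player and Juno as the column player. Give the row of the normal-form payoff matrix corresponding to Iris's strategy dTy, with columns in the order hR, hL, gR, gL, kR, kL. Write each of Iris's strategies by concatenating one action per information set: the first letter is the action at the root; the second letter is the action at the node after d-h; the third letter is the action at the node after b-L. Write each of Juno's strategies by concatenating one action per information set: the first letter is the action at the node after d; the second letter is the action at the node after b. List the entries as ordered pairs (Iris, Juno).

(5,5) (5,5) (5,6) (5,6) (1,6) (1,6)

vs hR: Iris plays d → Juno plays h at [d] → Iris plays T at [d-h] → (5, 5)
vs hL: Iris plays d → Juno plays h at [d] → Iris plays T at [d-h] → (5, 5)
vs gR: Iris plays d → Juno plays g at [d] → (5, 6)
vs gL: Iris plays d → Juno plays g at [d] → (5, 6)
vs kR: Iris plays d → Juno plays k at [d] → (1, 6)
vs kL: Iris plays d → Juno plays k at [d] → (1, 6)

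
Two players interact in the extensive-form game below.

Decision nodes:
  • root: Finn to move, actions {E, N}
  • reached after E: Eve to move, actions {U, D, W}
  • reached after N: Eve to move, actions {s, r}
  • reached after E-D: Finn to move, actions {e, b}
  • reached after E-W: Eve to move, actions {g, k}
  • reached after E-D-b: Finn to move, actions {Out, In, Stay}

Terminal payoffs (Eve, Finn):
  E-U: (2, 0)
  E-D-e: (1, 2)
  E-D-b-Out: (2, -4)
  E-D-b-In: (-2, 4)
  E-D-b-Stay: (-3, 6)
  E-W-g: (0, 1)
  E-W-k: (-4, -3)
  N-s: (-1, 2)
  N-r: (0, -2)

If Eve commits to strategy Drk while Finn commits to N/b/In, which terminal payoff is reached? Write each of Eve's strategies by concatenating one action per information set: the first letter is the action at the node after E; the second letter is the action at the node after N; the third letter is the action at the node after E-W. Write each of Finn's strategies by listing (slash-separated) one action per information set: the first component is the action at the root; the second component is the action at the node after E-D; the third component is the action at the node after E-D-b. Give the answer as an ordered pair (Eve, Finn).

(0, -2)

Trace the play path from the root:
  Finn plays N
  Eve plays r at [N]
→ terminal payoff (0, -2).
(Eve's choice at the node after E is never reached on this path, so it doesn't affect the outcome.)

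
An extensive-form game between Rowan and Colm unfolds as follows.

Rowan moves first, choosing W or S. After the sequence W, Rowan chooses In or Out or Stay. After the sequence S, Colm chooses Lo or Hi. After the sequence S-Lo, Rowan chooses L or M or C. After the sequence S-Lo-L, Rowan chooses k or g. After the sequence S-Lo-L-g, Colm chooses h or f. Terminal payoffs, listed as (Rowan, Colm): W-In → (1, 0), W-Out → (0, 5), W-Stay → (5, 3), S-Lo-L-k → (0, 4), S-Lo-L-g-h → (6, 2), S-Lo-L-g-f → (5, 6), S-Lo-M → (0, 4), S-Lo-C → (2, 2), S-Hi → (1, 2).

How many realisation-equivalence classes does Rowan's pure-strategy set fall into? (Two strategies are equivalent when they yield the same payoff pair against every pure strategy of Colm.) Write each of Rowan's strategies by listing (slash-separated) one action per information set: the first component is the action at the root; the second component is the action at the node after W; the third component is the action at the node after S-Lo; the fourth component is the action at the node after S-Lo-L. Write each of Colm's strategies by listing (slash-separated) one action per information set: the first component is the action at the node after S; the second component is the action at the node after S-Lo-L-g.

Rowan has 36 pure strategies: W/In/L/k, W/In/L/g, W/In/M/k, W/In/M/g, W/In/C/k, W/In/C/g, W/Out/L/k, W/Out/L/g, W/Out/M/k, W/Out/M/g, W/Out/C/k, W/Out/C/g, W/Stay/L/k, W/Stay/L/g, W/Stay/M/k, W/Stay/M/g, W/Stay/C/k, W/Stay/C/g, S/In/L/k, S/In/L/g, S/In/M/k, S/In/M/g, S/In/C/k, S/In/C/g, S/Out/L/k, S/Out/L/g, S/Out/M/k, S/Out/M/g, S/Out/C/k, S/Out/C/g, S/Stay/L/k, S/Stay/L/g, S/Stay/M/k, S/Stay/M/g, S/Stay/C/k, S/Stay/C/g. Columns: Lo/h, Lo/f, Hi/h, Hi/f.
{W/In/L/k, W/In/L/g, W/In/M/k, W/In/M/g, W/In/C/k, W/In/C/g} → row (1,0) (1,0) (1,0) (1,0)
{W/Out/L/k, W/Out/L/g, W/Out/M/k, W/Out/M/g, W/Out/C/k, W/Out/C/g} → row (0,5) (0,5) (0,5) (0,5)
{W/Stay/L/k, W/Stay/L/g, W/Stay/M/k, W/Stay/M/g, W/Stay/C/k, W/Stay/C/g} → row (5,3) (5,3) (5,3) (5,3)
{S/In/L/k, S/In/M/k, S/In/M/g, S/Out/L/k, S/Out/M/k, S/Out/M/g, S/Stay/L/k, S/Stay/M/k, S/Stay/M/g} → row (0,4) (0,4) (1,2) (1,2)
{S/In/L/g, S/Out/L/g, S/Stay/L/g} → row (6,2) (5,6) (1,2) (1,2)
{S/In/C/k, S/In/C/g, S/Out/C/k, S/Out/C/g, S/Stay/C/k, S/Stay/C/g} → row (2,2) (2,2) (1,2) (1,2)
That's 6 distinct rows out of 36 strategies.

6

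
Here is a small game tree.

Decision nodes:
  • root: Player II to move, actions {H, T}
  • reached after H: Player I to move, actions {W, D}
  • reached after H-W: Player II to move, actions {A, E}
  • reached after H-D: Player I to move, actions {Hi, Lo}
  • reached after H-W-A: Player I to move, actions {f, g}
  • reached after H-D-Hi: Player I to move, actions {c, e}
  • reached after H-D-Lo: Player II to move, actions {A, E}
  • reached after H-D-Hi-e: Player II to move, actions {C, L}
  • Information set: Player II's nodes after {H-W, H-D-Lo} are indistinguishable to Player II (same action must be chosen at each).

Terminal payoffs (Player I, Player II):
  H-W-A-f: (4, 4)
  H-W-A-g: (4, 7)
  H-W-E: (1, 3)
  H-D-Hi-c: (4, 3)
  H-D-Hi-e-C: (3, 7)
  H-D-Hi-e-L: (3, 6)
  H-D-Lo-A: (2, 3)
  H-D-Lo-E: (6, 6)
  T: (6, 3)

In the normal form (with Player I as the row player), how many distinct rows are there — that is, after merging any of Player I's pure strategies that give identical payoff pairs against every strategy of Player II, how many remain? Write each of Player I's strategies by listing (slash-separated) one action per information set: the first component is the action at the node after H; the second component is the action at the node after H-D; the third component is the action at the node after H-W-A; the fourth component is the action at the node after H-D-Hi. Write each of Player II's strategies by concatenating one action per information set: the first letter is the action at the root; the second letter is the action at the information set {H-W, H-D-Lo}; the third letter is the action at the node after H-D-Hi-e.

5

Player I has 16 pure strategies: W/Hi/f/c, W/Hi/f/e, W/Hi/g/c, W/Hi/g/e, W/Lo/f/c, W/Lo/f/e, W/Lo/g/c, W/Lo/g/e, D/Hi/f/c, D/Hi/f/e, D/Hi/g/c, D/Hi/g/e, D/Lo/f/c, D/Lo/f/e, D/Lo/g/c, D/Lo/g/e. Columns: HAC, HAL, HEC, HEL, TAC, TAL, TEC, TEL.
{W/Hi/f/c, W/Hi/f/e, W/Lo/f/c, W/Lo/f/e} → row (4,4) (4,4) (1,3) (1,3) (6,3) (6,3) (6,3) (6,3)
{W/Hi/g/c, W/Hi/g/e, W/Lo/g/c, W/Lo/g/e} → row (4,7) (4,7) (1,3) (1,3) (6,3) (6,3) (6,3) (6,3)
{D/Hi/f/c, D/Hi/g/c} → row (4,3) (4,3) (4,3) (4,3) (6,3) (6,3) (6,3) (6,3)
{D/Hi/f/e, D/Hi/g/e} → row (3,7) (3,6) (3,7) (3,6) (6,3) (6,3) (6,3) (6,3)
{D/Lo/f/c, D/Lo/f/e, D/Lo/g/c, D/Lo/g/e} → row (2,3) (2,3) (6,6) (6,6) (6,3) (6,3) (6,3) (6,3)
That's 5 distinct rows out of 16 strategies.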